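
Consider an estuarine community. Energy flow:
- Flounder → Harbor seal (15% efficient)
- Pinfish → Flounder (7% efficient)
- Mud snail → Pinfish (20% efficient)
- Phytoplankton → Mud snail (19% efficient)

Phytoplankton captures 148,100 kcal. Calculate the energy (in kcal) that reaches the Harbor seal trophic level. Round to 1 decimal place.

59.1 kcal

Mud snail: 148100 × 0.19 = 28139 kcal
Pinfish: 28139 × 0.2 = 5627.8 kcal
Flounder: 5627.8 × 0.07 = 393.946 kcal
Harbor seal: 393.946 × 0.15 = 59.0919 kcal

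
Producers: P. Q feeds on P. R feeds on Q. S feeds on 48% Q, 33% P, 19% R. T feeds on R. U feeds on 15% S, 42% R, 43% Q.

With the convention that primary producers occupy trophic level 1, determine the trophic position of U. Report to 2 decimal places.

3.55

Q: 1 + 1 = 2
R: 1 + 2 = 3
S: 1 + (0.48×2 + 0.33×1 + 0.19×3) = 2.86
T: 1 + 3 = 4
U: 1 + (0.15×2.86 + 0.42×3 + 0.43×2) = 3.549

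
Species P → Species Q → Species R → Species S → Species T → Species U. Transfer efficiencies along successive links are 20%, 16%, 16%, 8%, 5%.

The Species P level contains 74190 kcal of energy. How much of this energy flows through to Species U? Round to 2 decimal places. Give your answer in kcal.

1.52 kcal

Species Q: 74190 × 0.2 = 14838 kcal
Species R: 14838 × 0.16 = 2374.08 kcal
Species S: 2374.08 × 0.16 = 379.8528 kcal
Species T: 379.8528 × 0.08 = 30.388224 kcal
Species U: 30.388224 × 0.05 = 1.5194112 kcal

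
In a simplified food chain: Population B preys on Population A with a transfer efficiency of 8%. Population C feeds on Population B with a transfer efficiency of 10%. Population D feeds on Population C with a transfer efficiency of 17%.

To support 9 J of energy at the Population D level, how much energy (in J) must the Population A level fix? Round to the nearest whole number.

Cumulative transfer efficiency: 0.08 × 0.1 × 0.17 = 0.00136
Population A energy = 9 / 0.00136 = 6618 J

6618 J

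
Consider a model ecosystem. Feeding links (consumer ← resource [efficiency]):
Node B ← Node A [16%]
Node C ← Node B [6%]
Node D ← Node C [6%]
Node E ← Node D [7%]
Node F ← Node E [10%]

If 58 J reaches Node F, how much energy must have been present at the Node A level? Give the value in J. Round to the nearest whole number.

Cumulative transfer efficiency: 0.16 × 0.06 × 0.06 × 0.07 × 0.1 = 0.000004032
Node A energy = 58 / 0.000004032 = 14384921 J

14384921 J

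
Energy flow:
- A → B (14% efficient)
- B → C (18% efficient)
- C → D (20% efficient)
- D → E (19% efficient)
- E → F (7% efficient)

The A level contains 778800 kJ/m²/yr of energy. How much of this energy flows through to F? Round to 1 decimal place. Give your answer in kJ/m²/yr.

B: 778800 × 0.14 = 109032 kJ/m²/yr
C: 109032 × 0.18 = 19625.76 kJ/m²/yr
D: 19625.76 × 0.2 = 3925.152 kJ/m²/yr
E: 3925.152 × 0.19 = 745.77888 kJ/m²/yr
F: 745.77888 × 0.07 = 52.2045216 kJ/m²/yr

52.2 kJ/m²/yr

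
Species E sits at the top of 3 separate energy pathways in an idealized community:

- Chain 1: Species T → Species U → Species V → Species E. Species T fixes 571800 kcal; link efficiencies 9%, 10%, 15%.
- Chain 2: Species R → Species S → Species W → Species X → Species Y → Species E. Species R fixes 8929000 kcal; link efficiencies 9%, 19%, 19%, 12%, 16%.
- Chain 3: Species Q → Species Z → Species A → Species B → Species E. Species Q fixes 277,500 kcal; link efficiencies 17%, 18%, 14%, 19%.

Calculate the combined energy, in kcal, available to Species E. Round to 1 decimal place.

Chain 1: 571800 × 0.09 × 0.1 × 0.15 = 771.93 kcal
Chain 2: 8929000 × 0.09 × 0.19 × 0.19 × 0.12 × 0.16 = 556.9981632 kcal
Chain 3: 277500 × 0.17 × 0.18 × 0.14 × 0.19 = 225.8739 kcal
Total at Species E: 771.93 + 556.9981632 + 225.8739 = 1554.8020632 kcal

1554.8 kcal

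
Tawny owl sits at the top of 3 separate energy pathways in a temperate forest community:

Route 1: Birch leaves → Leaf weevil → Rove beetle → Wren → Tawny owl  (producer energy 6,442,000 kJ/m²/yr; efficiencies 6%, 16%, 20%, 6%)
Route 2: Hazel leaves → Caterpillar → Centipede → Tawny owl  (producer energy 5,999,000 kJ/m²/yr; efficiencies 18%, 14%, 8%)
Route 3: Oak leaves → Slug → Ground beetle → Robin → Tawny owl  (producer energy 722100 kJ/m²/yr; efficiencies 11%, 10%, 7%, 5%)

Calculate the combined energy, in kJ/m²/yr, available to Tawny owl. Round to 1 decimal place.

Route 1: 6442000 × 0.06 × 0.16 × 0.2 × 0.06 = 742.1184 kJ/m²/yr
Route 2: 5999000 × 0.18 × 0.14 × 0.08 = 12093.984 kJ/m²/yr
Route 3: 722100 × 0.11 × 0.1 × 0.07 × 0.05 = 27.80085 kJ/m²/yr
Total at Tawny owl: 742.1184 + 12093.984 + 27.80085 = 12863.90325 kJ/m²/yr

12863.9 kJ/m²/yr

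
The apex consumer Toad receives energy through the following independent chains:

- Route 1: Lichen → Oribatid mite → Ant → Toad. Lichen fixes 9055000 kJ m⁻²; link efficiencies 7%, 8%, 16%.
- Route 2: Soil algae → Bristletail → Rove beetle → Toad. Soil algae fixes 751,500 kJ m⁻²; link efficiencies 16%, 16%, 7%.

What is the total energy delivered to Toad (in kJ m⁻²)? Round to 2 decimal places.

9459.97 kJ m⁻²

Route 1: 9055000 × 0.07 × 0.08 × 0.16 = 8113.28 kJ m⁻²
Route 2: 751500 × 0.16 × 0.16 × 0.07 = 1346.688 kJ m⁻²
Total at Toad: 8113.28 + 1346.688 = 9459.968 kJ m⁻²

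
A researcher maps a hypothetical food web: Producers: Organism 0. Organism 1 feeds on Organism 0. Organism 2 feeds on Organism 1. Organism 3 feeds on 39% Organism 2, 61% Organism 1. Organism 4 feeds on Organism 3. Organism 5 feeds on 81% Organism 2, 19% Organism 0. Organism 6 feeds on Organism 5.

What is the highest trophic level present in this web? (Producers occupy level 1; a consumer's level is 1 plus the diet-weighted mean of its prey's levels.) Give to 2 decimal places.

Organism 1: 1 + 1 = 2
Organism 2: 1 + 2 = 3
Organism 3: 1 + (0.39×3 + 0.61×2) = 3.39
Organism 4: 1 + 3.39 = 4.39
Organism 5: 1 + (0.81×3 + 0.19×1) = 3.62
Organism 6: 1 + 3.62 = 4.62

4.62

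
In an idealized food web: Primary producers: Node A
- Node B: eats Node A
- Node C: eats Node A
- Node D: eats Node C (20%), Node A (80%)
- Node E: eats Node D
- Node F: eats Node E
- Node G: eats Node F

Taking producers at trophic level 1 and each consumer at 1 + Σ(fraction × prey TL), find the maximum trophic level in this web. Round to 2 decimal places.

5.20

Node B: 1 + 1 = 2
Node C: 1 + 1 = 2
Node D: 1 + (0.2×2 + 0.8×1) = 2.2
Node E: 1 + 2.2 = 3.2
Node F: 1 + 3.2 = 4.2
Node G: 1 + 4.2 = 5.2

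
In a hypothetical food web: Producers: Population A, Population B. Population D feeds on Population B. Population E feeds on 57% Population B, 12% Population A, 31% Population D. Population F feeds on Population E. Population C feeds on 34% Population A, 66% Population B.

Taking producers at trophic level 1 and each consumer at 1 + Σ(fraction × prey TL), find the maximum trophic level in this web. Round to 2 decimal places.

3.31

Population C: 1 + (0.34×1 + 0.66×1) = 2
Population D: 1 + 1 = 2
Population E: 1 + (0.57×1 + 0.12×1 + 0.31×2) = 2.31
Population F: 1 + 2.31 = 3.31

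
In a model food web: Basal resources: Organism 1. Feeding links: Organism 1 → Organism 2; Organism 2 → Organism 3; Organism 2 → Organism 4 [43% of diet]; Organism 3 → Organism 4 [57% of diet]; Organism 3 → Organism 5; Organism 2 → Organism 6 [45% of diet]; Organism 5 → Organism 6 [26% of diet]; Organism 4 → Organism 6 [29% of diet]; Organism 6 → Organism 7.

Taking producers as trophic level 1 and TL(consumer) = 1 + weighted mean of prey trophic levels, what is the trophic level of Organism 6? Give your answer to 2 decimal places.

3.98

Organism 2: 1 + 1 = 2
Organism 3: 1 + 2 = 3
Organism 4: 1 + (0.43×2 + 0.57×3) = 3.57
Organism 5: 1 + 3 = 4
Organism 6: 1 + (0.45×2 + 0.26×4 + 0.29×3.57) = 3.9753
Organism 7: 1 + 3.9753 = 4.9753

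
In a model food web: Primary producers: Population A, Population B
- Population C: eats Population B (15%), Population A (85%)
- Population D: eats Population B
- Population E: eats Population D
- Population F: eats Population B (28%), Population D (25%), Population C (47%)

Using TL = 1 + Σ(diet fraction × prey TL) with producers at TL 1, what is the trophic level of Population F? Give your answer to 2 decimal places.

2.72

Population C: 1 + (0.15×1 + 0.85×1) = 2
Population D: 1 + 1 = 2
Population E: 1 + 2 = 3
Population F: 1 + (0.28×1 + 0.25×2 + 0.47×2) = 2.72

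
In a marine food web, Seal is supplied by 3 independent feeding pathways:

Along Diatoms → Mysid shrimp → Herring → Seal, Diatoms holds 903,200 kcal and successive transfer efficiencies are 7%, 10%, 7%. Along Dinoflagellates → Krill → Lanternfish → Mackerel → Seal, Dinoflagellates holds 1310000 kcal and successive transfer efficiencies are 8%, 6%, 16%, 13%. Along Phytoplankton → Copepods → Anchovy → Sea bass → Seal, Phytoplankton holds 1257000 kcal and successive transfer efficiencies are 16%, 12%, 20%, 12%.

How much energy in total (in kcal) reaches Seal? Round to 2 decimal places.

1152.58 kcal

Via Diatoms: 903200 × 0.07 × 0.1 × 0.07 = 442.568 kcal
Via Dinoflagellates: 1310000 × 0.08 × 0.06 × 0.16 × 0.13 = 130.7904 kcal
Via Phytoplankton: 1257000 × 0.16 × 0.12 × 0.2 × 0.12 = 579.2256 kcal
Total at Seal: 442.568 + 130.7904 + 579.2256 = 1152.584 kcal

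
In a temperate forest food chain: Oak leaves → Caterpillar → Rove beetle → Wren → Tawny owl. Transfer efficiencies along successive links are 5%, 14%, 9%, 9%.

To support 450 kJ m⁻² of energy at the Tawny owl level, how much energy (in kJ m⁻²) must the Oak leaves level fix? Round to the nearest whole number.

7936508 kJ m⁻²

Cumulative transfer efficiency: 0.05 × 0.14 × 0.09 × 0.09 = 0.0000567
Oak leaves energy = 450 / 0.0000567 = 7936508 kJ m⁻²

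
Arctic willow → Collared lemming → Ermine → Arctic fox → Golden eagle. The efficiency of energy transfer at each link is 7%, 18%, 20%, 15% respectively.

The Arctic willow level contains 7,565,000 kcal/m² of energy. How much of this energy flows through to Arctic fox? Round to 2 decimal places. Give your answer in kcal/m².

19063.80 kcal/m²

Collared lemming: 7565000 × 0.07 = 529550 kcal/m²
Ermine: 529550 × 0.18 = 95319 kcal/m²
Arctic fox: 95319 × 0.2 = 19063.8 kcal/m²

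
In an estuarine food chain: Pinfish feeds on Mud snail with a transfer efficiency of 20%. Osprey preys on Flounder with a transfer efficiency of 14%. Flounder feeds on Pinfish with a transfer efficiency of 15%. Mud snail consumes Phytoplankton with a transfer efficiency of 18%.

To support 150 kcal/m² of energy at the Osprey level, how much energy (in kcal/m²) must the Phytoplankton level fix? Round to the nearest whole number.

198413 kcal/m²

Cumulative transfer efficiency: 0.18 × 0.2 × 0.15 × 0.14 = 0.000756
Phytoplankton energy = 150 / 0.000756 = 198413 kcal/m²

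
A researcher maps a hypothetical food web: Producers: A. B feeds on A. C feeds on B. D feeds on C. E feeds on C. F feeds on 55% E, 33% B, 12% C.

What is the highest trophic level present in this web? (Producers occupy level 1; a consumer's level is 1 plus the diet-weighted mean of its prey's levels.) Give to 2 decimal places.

B: 1 + 1 = 2
C: 1 + 2 = 3
D: 1 + 3 = 4
E: 1 + 3 = 4
F: 1 + (0.55×4 + 0.33×2 + 0.12×3) = 4.22

4.22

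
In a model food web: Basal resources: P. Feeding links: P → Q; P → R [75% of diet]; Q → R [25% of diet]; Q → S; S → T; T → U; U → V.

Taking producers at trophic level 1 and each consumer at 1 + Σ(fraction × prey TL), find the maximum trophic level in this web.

6

Q: 1 + 1 = 2
R: 1 + (0.75×1 + 0.25×2) = 2.25
S: 1 + 2 = 3
T: 1 + 3 = 4
U: 1 + 4 = 5
V: 1 + 5 = 6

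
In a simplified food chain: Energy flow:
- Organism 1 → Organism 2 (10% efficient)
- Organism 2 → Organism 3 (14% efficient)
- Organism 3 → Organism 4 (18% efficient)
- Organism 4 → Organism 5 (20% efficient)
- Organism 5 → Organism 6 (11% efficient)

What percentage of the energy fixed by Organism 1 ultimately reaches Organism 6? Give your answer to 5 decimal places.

Product of link efficiencies: 0.1 × 0.14 × 0.18 × 0.2 × 0.11 = 0.00005544
As a percentage: 0.00005544 × 100 = 0.00554%

0.00554%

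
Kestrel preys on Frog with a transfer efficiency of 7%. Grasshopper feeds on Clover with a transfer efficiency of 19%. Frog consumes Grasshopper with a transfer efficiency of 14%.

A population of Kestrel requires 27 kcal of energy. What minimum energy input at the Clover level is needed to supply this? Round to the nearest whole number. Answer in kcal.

Cumulative transfer efficiency: 0.19 × 0.14 × 0.07 = 0.001862
Clover energy = 27 / 0.001862 = 14501 kcal

14501 kcal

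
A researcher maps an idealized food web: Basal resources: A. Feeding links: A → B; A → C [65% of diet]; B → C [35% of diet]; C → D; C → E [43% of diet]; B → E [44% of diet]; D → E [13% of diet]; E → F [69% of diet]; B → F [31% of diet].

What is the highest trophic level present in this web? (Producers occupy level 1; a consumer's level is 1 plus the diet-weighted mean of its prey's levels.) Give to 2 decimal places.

B: 1 + 1 = 2
C: 1 + (0.65×1 + 0.35×2) = 2.35
D: 1 + 2.35 = 3.35
E: 1 + (0.43×2.35 + 0.44×2 + 0.13×3.35) = 3.326
F: 1 + (0.69×3.326 + 0.31×2) = 3.91494

3.91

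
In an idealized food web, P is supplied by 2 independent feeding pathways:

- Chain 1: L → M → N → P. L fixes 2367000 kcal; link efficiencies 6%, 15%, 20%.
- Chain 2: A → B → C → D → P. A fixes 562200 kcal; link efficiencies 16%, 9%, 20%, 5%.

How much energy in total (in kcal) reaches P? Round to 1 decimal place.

Chain 1: 2367000 × 0.06 × 0.15 × 0.2 = 4260.6 kcal
Chain 2: 562200 × 0.16 × 0.09 × 0.2 × 0.05 = 80.9568 kcal
Total at P: 4260.6 + 80.9568 = 4341.5568 kcal

4341.6 kcal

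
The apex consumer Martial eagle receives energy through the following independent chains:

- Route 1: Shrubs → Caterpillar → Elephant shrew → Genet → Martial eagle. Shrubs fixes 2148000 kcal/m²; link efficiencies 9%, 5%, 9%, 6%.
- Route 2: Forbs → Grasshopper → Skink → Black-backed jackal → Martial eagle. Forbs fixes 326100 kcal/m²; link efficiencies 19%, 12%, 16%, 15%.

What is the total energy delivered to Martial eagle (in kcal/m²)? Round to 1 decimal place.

230.6 kcal/m²

Route 1: 2148000 × 0.09 × 0.05 × 0.09 × 0.06 = 52.1964 kcal/m²
Route 2: 326100 × 0.19 × 0.12 × 0.16 × 0.15 = 178.44192 kcal/m²
Total at Martial eagle: 52.1964 + 178.44192 = 230.63832 kcal/m²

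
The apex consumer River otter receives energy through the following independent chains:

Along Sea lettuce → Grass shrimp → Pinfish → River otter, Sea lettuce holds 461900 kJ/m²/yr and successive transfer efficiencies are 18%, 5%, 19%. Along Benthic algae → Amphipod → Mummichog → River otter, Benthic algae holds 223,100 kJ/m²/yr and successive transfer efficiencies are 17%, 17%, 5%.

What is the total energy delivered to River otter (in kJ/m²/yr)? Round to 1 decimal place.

Via Sea lettuce: 461900 × 0.18 × 0.05 × 0.19 = 789.849 kJ/m²/yr
Via Benthic algae: 223100 × 0.17 × 0.17 × 0.05 = 322.3795 kJ/m²/yr
Total at River otter: 789.849 + 322.3795 = 1112.2285 kJ/m²/yr

1112.2 kJ/m²/yr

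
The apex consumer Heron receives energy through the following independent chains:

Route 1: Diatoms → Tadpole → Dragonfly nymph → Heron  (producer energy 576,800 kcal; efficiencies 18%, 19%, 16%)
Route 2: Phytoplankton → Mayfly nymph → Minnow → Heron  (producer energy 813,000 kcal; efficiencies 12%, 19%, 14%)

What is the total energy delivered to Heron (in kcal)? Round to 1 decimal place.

5751.3 kcal

Route 1: 576800 × 0.18 × 0.19 × 0.16 = 3156.2496 kcal
Route 2: 813000 × 0.12 × 0.19 × 0.14 = 2595.096 kcal
Total at Heron: 3156.2496 + 2595.096 = 5751.3456 kcal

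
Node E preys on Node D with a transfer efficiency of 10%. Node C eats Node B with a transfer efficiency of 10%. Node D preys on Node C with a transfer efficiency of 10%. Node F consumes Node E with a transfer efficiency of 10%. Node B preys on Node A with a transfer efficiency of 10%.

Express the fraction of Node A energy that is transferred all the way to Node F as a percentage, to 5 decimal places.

Product of link efficiencies: 0.1 × 0.1 × 0.1 × 0.1 × 0.1 = 0.00001
As a percentage: 0.00001 × 100 = 0.00100%

0.00100%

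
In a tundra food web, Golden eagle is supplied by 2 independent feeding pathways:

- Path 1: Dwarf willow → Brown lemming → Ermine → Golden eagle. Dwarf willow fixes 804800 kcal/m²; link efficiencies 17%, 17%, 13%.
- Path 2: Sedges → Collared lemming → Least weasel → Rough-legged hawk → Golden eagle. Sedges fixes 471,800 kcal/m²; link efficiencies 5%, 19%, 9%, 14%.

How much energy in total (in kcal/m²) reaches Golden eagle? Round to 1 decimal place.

3080.1 kcal/m²

Path 1: 804800 × 0.17 × 0.17 × 0.13 = 3023.6336 kcal/m²
Path 2: 471800 × 0.05 × 0.19 × 0.09 × 0.14 = 56.47446 kcal/m²
Total at Golden eagle: 3023.6336 + 56.47446 = 3080.10806 kcal/m²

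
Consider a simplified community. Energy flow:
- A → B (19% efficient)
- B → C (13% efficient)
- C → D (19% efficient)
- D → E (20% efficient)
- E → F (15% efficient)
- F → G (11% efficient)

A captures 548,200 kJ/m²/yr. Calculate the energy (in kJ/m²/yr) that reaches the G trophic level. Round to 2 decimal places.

B: 548200 × 0.19 = 104158 kJ/m²/yr
C: 104158 × 0.13 = 13540.54 kJ/m²/yr
D: 13540.54 × 0.19 = 2572.7026 kJ/m²/yr
E: 2572.7026 × 0.2 = 514.54052 kJ/m²/yr
F: 514.54052 × 0.15 = 77.181078 kJ/m²/yr
G: 77.181078 × 0.11 = 8.48991858 kJ/m²/yr

8.49 kJ/m²/yr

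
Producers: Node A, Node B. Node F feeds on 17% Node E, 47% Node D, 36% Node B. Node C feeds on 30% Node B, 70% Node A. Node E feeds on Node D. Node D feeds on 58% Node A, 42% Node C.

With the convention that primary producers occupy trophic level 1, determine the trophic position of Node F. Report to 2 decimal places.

3.08

Node C: 1 + (0.3×1 + 0.7×1) = 2
Node D: 1 + (0.58×1 + 0.42×2) = 2.42
Node E: 1 + 2.42 = 3.42
Node F: 1 + (0.17×3.42 + 0.47×2.42 + 0.36×1) = 3.0788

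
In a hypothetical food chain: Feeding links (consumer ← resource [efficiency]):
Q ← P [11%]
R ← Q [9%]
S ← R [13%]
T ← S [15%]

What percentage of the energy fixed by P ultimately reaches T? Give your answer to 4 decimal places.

0.0193%

Product of link efficiencies: 0.11 × 0.09 × 0.13 × 0.15 = 0.00019305
As a percentage: 0.00019305 × 100 = 0.0193%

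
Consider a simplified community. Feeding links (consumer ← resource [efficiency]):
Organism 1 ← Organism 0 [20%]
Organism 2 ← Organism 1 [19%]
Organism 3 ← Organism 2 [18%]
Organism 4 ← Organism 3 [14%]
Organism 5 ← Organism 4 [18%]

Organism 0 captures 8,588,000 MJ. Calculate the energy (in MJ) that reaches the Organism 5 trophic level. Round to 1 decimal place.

Organism 1: 8588000 × 0.2 = 1717600 MJ
Organism 2: 1717600 × 0.19 = 326344 MJ
Organism 3: 326344 × 0.18 = 58741.92 MJ
Organism 4: 58741.92 × 0.14 = 8223.8688 MJ
Organism 5: 8223.8688 × 0.18 = 1480.296384 MJ

1480.3 MJ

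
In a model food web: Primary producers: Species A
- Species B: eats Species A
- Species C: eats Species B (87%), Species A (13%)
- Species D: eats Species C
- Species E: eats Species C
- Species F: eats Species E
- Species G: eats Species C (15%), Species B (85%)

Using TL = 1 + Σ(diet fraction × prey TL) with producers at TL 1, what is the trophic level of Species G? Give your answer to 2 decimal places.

Species B: 1 + 1 = 2
Species C: 1 + (0.87×2 + 0.13×1) = 2.87
Species D: 1 + 2.87 = 3.87
Species E: 1 + 2.87 = 3.87
Species F: 1 + 3.87 = 4.87
Species G: 1 + (0.15×2.87 + 0.85×2) = 3.1305

3.13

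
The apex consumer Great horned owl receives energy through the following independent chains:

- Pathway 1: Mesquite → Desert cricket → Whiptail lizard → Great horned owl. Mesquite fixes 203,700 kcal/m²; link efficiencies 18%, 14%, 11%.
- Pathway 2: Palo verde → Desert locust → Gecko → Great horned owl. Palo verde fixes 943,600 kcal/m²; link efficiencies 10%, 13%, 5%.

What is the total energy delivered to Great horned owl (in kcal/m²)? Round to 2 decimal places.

Pathway 1: 203700 × 0.18 × 0.14 × 0.11 = 564.6564 kcal/m²
Pathway 2: 943600 × 0.1 × 0.13 × 0.05 = 613.34 kcal/m²
Total at Great horned owl: 564.6564 + 613.34 = 1177.9964 kcal/m²

1178.00 kcal/m²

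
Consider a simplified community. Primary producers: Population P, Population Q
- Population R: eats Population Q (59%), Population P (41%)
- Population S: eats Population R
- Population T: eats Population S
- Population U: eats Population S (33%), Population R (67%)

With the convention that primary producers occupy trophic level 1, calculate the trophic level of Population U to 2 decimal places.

3.33

Population R: 1 + (0.59×1 + 0.41×1) = 2
Population S: 1 + 2 = 3
Population T: 1 + 3 = 4
Population U: 1 + (0.33×3 + 0.67×2) = 3.33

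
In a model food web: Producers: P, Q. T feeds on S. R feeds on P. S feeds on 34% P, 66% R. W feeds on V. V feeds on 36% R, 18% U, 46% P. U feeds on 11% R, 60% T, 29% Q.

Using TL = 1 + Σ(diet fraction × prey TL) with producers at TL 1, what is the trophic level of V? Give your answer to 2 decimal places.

2.85

R: 1 + 1 = 2
S: 1 + (0.34×1 + 0.66×2) = 2.66
T: 1 + 2.66 = 3.66
U: 1 + (0.11×2 + 0.6×3.66 + 0.29×1) = 3.706
V: 1 + (0.36×2 + 0.18×3.706 + 0.46×1) = 2.84708
W: 1 + 2.84708 = 3.84708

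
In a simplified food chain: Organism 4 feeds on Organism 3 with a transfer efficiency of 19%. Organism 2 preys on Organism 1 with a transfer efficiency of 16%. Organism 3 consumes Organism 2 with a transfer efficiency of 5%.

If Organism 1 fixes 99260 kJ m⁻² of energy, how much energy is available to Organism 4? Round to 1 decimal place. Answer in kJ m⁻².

Organism 2: 99260 × 0.16 = 15881.6 kJ m⁻²
Organism 3: 15881.6 × 0.05 = 794.08 kJ m⁻²
Organism 4: 794.08 × 0.19 = 150.8752 kJ m⁻²

150.9 kJ m⁻²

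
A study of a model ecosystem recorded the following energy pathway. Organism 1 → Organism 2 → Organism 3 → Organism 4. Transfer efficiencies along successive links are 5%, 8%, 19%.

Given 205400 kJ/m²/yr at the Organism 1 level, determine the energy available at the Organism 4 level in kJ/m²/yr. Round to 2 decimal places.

Organism 2: 205400 × 0.05 = 10270 kJ/m²/yr
Organism 3: 10270 × 0.08 = 821.6 kJ/m²/yr
Organism 4: 821.6 × 0.19 = 156.104 kJ/m²/yr

156.10 kJ/m²/yr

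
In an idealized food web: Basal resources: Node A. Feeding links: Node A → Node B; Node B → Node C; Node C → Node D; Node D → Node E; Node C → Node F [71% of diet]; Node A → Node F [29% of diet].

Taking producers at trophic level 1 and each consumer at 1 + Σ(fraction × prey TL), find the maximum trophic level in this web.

5

Node B: 1 + 1 = 2
Node C: 1 + 2 = 3
Node D: 1 + 3 = 4
Node E: 1 + 4 = 5
Node F: 1 + (0.71×3 + 0.29×1) = 3.42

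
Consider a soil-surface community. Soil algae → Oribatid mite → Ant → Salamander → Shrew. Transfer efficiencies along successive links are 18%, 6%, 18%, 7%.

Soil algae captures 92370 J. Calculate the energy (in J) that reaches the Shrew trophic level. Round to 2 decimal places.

12.57 J

Oribatid mite: 92370 × 0.18 = 16626.6 J
Ant: 16626.6 × 0.06 = 997.596 J
Salamander: 997.596 × 0.18 = 179.56728 J
Shrew: 179.56728 × 0.07 = 12.5697096 J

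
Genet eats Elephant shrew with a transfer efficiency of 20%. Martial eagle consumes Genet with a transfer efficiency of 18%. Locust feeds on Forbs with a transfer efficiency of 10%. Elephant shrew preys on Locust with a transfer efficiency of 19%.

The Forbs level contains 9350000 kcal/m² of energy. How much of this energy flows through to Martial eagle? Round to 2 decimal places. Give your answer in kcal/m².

Locust: 9350000 × 0.1 = 935000 kcal/m²
Elephant shrew: 935000 × 0.19 = 177650 kcal/m²
Genet: 177650 × 0.2 = 35530 kcal/m²
Martial eagle: 35530 × 0.18 = 6395.4 kcal/m²

6395.40 kcal/m²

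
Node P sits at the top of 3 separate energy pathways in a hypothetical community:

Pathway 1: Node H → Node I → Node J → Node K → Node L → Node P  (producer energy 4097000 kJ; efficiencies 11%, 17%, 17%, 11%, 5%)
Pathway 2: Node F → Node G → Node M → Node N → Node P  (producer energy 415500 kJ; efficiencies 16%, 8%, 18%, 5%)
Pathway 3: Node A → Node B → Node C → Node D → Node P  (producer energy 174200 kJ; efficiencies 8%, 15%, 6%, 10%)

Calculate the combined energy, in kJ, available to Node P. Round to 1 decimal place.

132.0 kJ

Pathway 1: 4097000 × 0.11 × 0.17 × 0.17 × 0.11 × 0.05 = 71.6339965 kJ
Pathway 2: 415500 × 0.16 × 0.08 × 0.18 × 0.05 = 47.8656 kJ
Pathway 3: 174200 × 0.08 × 0.15 × 0.06 × 0.1 = 12.5424 kJ
Total at Node P: 71.6339965 + 47.8656 + 12.5424 = 132.0419965 kJ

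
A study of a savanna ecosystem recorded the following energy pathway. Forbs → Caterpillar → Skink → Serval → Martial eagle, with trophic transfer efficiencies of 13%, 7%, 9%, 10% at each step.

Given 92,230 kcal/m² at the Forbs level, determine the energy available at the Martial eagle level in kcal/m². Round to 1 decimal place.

Caterpillar: 92230 × 0.13 = 11989.9 kcal/m²
Skink: 11989.9 × 0.07 = 839.293 kcal/m²
Serval: 839.293 × 0.09 = 75.53637 kcal/m²
Martial eagle: 75.53637 × 0.1 = 7.553637 kcal/m²

7.6 kcal/m²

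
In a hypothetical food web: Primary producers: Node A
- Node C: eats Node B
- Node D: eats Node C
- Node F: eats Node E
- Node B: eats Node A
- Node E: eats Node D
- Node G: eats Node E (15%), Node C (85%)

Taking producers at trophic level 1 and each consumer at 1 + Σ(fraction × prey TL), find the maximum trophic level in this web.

6

Node B: 1 + 1 = 2
Node C: 1 + 2 = 3
Node D: 1 + 3 = 4
Node E: 1 + 4 = 5
Node F: 1 + 5 = 6
Node G: 1 + (0.15×5 + 0.85×3) = 4.3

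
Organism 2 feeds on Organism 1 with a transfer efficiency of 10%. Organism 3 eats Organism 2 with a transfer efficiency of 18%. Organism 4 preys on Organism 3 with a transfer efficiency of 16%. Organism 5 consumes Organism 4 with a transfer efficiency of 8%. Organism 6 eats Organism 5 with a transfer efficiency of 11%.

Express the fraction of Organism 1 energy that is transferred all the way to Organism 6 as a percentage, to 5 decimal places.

0.00253%

Product of link efficiencies: 0.1 × 0.18 × 0.16 × 0.08 × 0.11 = 0.000025344
As a percentage: 0.000025344 × 100 = 0.00253%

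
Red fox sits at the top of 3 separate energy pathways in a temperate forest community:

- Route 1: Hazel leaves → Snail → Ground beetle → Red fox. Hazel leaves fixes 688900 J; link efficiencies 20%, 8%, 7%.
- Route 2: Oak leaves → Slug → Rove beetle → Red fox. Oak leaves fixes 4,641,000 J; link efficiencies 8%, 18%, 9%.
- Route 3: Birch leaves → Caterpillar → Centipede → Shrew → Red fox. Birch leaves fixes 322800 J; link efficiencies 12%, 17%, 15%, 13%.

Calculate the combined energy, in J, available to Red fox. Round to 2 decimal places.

6914.71 J

Route 1: 688900 × 0.2 × 0.08 × 0.07 = 771.568 J
Route 2: 4641000 × 0.08 × 0.18 × 0.09 = 6014.736 J
Route 3: 322800 × 0.12 × 0.17 × 0.15 × 0.13 = 128.40984 J
Total at Red fox: 771.568 + 6014.736 + 128.40984 = 6914.71384 J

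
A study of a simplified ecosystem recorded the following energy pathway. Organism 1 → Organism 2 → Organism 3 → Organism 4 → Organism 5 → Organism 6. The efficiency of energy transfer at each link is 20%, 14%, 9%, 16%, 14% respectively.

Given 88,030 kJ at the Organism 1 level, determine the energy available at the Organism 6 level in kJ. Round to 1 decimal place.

Organism 2: 88030 × 0.2 = 17606 kJ
Organism 3: 17606 × 0.14 = 2464.84 kJ
Organism 4: 2464.84 × 0.09 = 221.8356 kJ
Organism 5: 221.8356 × 0.16 = 35.493696 kJ
Organism 6: 35.493696 × 0.14 = 4.96911744 kJ

5.0 kJ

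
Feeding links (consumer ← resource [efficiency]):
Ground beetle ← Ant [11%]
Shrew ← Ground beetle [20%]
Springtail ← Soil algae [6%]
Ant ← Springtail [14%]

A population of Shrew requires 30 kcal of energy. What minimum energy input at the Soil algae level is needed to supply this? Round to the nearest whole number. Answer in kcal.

162338 kcal

Cumulative transfer efficiency: 0.06 × 0.14 × 0.11 × 0.2 = 0.0001848
Soil algae energy = 30 / 0.0001848 = 162338 kcal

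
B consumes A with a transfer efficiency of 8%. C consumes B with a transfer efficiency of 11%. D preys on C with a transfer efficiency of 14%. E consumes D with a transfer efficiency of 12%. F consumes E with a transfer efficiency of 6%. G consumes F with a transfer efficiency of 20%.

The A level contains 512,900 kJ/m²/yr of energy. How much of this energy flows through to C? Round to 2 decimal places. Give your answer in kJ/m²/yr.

B: 512900 × 0.08 = 41032 kJ/m²/yr
C: 41032 × 0.11 = 4513.52 kJ/m²/yr

4513.52 kJ/m²/yr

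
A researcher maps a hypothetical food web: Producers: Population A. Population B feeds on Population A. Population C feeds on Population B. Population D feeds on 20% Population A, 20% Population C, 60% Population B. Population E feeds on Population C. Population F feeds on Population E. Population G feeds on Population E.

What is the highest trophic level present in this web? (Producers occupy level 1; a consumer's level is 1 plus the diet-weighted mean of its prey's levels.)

5

Population B: 1 + 1 = 2
Population C: 1 + 2 = 3
Population D: 1 + (0.2×1 + 0.2×3 + 0.6×2) = 3
Population E: 1 + 3 = 4
Population F: 1 + 4 = 5
Population G: 1 + 4 = 5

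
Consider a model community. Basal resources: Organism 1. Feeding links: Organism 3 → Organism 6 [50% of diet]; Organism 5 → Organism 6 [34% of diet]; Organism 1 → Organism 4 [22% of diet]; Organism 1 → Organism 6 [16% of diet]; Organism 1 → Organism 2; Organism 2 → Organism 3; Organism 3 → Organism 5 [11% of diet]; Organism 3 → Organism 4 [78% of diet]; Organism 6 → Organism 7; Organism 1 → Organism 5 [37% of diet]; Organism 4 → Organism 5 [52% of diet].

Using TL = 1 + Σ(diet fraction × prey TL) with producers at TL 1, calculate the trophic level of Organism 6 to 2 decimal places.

3.87

Organism 2: 1 + 1 = 2
Organism 3: 1 + 2 = 3
Organism 4: 1 + (0.78×3 + 0.22×1) = 3.56
Organism 5: 1 + (0.52×3.56 + 0.37×1 + 0.11×3) = 3.5512
Organism 6: 1 + (0.5×3 + 0.34×3.5512 + 0.16×1) = 3.867408
Organism 7: 1 + 3.867408 = 4.867408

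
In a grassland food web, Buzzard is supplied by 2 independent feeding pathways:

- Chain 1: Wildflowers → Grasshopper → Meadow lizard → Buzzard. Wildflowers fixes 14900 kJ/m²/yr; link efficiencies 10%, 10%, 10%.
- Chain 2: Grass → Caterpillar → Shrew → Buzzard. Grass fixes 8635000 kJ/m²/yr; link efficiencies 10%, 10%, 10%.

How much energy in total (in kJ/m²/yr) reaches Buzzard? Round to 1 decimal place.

Chain 1: 14900 × 0.1 × 0.1 × 0.1 = 14.9 kJ/m²/yr
Chain 2: 8635000 × 0.1 × 0.1 × 0.1 = 8635 kJ/m²/yr
Total at Buzzard: 14.9 + 8635 = 8649.9 kJ/m²/yr

8649.9 kJ/m²/yr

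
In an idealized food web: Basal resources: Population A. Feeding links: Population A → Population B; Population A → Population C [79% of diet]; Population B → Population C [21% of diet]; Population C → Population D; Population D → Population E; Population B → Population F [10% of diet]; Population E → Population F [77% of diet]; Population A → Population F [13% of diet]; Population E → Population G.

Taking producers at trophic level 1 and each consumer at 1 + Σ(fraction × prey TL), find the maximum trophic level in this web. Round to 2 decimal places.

Population B: 1 + 1 = 2
Population C: 1 + (0.79×1 + 0.21×2) = 2.21
Population D: 1 + 2.21 = 3.21
Population E: 1 + 3.21 = 4.21
Population F: 1 + (0.1×2 + 0.77×4.21 + 0.13×1) = 4.5717
Population G: 1 + 4.21 = 5.21

5.21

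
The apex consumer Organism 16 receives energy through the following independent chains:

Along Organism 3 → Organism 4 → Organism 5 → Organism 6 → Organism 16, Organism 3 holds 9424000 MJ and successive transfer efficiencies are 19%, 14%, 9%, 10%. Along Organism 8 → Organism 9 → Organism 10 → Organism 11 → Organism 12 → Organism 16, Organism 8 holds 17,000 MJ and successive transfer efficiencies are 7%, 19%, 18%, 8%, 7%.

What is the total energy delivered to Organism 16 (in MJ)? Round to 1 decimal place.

Via Organism 3: 9424000 × 0.19 × 0.14 × 0.09 × 0.1 = 2256.1056 MJ
Via Organism 8: 17000 × 0.07 × 0.19 × 0.18 × 0.08 × 0.07 = 0.2279088 MJ
Total at Organism 16: 2256.1056 + 0.2279088 = 2256.3335088 MJ

2256.3 MJ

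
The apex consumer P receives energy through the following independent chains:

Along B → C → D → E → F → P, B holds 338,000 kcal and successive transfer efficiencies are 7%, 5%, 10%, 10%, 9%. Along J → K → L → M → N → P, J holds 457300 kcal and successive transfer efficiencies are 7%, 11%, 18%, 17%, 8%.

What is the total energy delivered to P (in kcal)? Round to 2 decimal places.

9.68 kcal

Via B: 338000 × 0.07 × 0.05 × 0.1 × 0.1 × 0.09 = 1.0647 kcal
Via J: 457300 × 0.07 × 0.11 × 0.18 × 0.17 × 0.08 = 8.61992208 kcal
Total at P: 1.0647 + 8.61992208 = 9.68462208 kcal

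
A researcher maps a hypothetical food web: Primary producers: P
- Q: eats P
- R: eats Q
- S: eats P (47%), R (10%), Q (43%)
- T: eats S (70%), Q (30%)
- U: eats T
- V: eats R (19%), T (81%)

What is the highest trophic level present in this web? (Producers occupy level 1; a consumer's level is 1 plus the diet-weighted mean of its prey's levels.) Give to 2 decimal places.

Q: 1 + 1 = 2
R: 1 + 2 = 3
S: 1 + (0.47×1 + 0.1×3 + 0.43×2) = 2.63
T: 1 + (0.7×2.63 + 0.3×2) = 3.441
U: 1 + 3.441 = 4.441
V: 1 + (0.19×3 + 0.81×3.441) = 4.35721

4.44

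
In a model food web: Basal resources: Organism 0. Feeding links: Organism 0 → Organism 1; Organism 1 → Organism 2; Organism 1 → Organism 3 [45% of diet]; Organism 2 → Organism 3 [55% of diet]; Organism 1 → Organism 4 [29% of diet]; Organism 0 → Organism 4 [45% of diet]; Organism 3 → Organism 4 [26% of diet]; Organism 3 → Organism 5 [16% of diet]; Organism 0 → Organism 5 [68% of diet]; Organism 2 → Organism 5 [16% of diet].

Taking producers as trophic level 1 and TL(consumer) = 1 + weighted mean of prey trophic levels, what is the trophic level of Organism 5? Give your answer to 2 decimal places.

Organism 1: 1 + 1 = 2
Organism 2: 1 + 2 = 3
Organism 3: 1 + (0.45×2 + 0.55×3) = 3.55
Organism 4: 1 + (0.29×2 + 0.45×1 + 0.26×3.55) = 2.953
Organism 5: 1 + (0.16×3.55 + 0.68×1 + 0.16×3) = 2.728

2.73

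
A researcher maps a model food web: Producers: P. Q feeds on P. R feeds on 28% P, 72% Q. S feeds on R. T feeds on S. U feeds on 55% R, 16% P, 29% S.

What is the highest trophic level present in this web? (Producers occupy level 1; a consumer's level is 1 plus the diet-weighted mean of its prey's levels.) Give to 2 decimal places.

Q: 1 + 1 = 2
R: 1 + (0.28×1 + 0.72×2) = 2.72
S: 1 + 2.72 = 3.72
T: 1 + 3.72 = 4.72
U: 1 + (0.55×2.72 + 0.16×1 + 0.29×3.72) = 3.7348

4.72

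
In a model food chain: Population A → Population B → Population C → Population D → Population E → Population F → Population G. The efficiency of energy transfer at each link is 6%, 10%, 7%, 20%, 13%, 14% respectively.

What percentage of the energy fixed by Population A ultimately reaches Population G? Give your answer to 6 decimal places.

Product of link efficiencies: 0.06 × 0.1 × 0.07 × 0.2 × 0.13 × 0.14 = 0.0000015288
As a percentage: 0.0000015288 × 100 = 0.000153%

0.000153%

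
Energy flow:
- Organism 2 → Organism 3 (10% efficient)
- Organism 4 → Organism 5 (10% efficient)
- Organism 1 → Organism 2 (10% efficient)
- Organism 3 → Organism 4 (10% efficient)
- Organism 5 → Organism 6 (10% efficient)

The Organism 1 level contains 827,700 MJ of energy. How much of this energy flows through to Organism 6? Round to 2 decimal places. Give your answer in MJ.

Organism 2: 827700 × 0.1 = 82770 MJ
Organism 3: 82770 × 0.1 = 8277 MJ
Organism 4: 8277 × 0.1 = 827.7 MJ
Organism 5: 827.7 × 0.1 = 82.77 MJ
Organism 6: 82.77 × 0.1 = 8.277 MJ

8.28 MJ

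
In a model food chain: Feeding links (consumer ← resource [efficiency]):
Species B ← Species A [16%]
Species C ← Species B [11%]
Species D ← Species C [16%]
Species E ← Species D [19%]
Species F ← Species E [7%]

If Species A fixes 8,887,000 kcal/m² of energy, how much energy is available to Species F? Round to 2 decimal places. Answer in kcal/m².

332.84 kcal/m²

Species B: 8887000 × 0.16 = 1421920 kcal/m²
Species C: 1421920 × 0.11 = 156411.2 kcal/m²
Species D: 156411.2 × 0.16 = 25025.792 kcal/m²
Species E: 25025.792 × 0.19 = 4754.90048 kcal/m²
Species F: 4754.90048 × 0.07 = 332.8430336 kcal/m²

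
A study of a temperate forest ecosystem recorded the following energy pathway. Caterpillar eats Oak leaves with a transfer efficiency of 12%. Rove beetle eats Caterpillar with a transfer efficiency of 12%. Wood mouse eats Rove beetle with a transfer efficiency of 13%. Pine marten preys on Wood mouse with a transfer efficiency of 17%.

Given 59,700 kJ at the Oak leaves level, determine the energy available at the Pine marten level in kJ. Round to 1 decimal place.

Caterpillar: 59700 × 0.12 = 7164 kJ
Rove beetle: 7164 × 0.12 = 859.68 kJ
Wood mouse: 859.68 × 0.13 = 111.7584 kJ
Pine marten: 111.7584 × 0.17 = 18.998928 kJ

19.0 kJ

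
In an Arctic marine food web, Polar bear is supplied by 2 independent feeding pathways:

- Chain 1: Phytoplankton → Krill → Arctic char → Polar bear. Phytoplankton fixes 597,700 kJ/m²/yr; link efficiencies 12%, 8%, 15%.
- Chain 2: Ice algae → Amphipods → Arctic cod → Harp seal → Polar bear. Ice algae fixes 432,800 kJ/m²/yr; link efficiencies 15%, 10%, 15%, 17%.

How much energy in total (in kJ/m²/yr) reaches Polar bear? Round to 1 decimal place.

1026.2 kJ/m²/yr

Chain 1: 597700 × 0.12 × 0.08 × 0.15 = 860.688 kJ/m²/yr
Chain 2: 432800 × 0.15 × 0.1 × 0.15 × 0.17 = 165.546 kJ/m²/yr
Total at Polar bear: 860.688 + 165.546 = 1026.234 kJ/m²/yr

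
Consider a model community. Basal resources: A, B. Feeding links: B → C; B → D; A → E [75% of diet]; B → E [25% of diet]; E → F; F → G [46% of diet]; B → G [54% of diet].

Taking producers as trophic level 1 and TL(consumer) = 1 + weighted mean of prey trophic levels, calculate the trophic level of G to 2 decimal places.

2.92

C: 1 + 1 = 2
D: 1 + 1 = 2
E: 1 + (0.75×1 + 0.25×1) = 2
F: 1 + 2 = 3
G: 1 + (0.46×3 + 0.54×1) = 2.92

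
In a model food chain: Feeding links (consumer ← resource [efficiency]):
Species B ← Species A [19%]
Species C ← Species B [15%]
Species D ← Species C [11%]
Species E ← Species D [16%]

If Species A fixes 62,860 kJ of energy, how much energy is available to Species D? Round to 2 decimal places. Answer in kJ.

197.07 kJ

Species B: 62860 × 0.19 = 11943.4 kJ
Species C: 11943.4 × 0.15 = 1791.51 kJ
Species D: 1791.51 × 0.11 = 197.0661 kJ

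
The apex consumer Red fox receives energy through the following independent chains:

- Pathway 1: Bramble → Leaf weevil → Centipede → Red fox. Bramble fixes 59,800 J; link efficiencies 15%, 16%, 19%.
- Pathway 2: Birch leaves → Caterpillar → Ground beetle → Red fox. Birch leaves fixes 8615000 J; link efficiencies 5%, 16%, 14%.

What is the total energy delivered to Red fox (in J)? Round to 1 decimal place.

Pathway 1: 59800 × 0.15 × 0.16 × 0.19 = 272.688 J
Pathway 2: 8615000 × 0.05 × 0.16 × 0.14 = 9648.8 J
Total at Red fox: 272.688 + 9648.8 = 9921.488 J

9921.5 J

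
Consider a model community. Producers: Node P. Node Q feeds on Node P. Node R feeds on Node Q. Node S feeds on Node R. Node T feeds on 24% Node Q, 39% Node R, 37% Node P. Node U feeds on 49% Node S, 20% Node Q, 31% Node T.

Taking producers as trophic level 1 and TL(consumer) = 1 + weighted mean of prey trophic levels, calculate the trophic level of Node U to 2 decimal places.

Node Q: 1 + 1 = 2
Node R: 1 + 2 = 3
Node S: 1 + 3 = 4
Node T: 1 + (0.24×2 + 0.39×3 + 0.37×1) = 3.02
Node U: 1 + (0.49×4 + 0.2×2 + 0.31×3.02) = 4.2962

4.30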